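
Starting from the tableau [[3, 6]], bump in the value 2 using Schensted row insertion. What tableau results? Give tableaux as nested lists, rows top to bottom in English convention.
[[2, 6], [3]]

In row 1, 2 replaces 3 (the leftmost entry greater than 2); 3 is bumped to row 2. 3 starts a new row 2. The new tableau is [[2, 6], [3]].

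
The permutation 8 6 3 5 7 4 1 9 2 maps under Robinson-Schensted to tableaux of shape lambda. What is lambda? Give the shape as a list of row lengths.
[4, 2, 1, 1, 1]

Row-insert each entry into an empty tableau.

After inserting 8: P = [[8]].
After inserting 6: P = [[6], [8]].
After inserting 3: P = [[3], [6], [8]].
After inserting 5: P = [[3, 5], [6], [8]].
After inserting 7: P = [[3, 5, 7], [6], [8]].
After inserting 4: P = [[3, 4, 7], [5], [6], [8]].
After inserting 1: P = [[1, 4, 7], [3], [5], [6], [8]].
After inserting 9: P = [[1, 4, 7, 9], [3], [5], [6], [8]].
After inserting 2: P = [[1, 2, 7, 9], [3, 4], [5], [6], [8]].

The final insertion tableau P = [[1, 2, 7, 9], [3, 4], [5], [6], [8]] has shape [4, 2, 1, 1, 1].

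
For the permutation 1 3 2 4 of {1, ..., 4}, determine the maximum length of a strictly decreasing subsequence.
2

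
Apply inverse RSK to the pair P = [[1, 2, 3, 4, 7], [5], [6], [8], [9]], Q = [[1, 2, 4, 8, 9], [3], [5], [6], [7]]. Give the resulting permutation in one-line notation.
1 9 2 8 6 5 3 4 7

Reverse the RSK construction: for i from n down to 1, find the cell of Q containing i, remove the entry at that cell from P, and reverse-bump it up through P; the value ejected from row 1 is w(i).

Step i=9: Q has 9 at row 1, column 5; remove that cell from P, ejecting 7. So w(9) = 7. P is now [[1, 2, 3, 4], [5], [6], [8], [9]].
Step i=8: Q has 8 at row 1, column 4; remove that cell from P, ejecting 4. So w(8) = 4. P is now [[1, 2, 3], [5], [6], [8], [9]].
Step i=7: Q has 7 at row 5, column 1; remove 9 from row 5 of P and reverse-bump: 9 enters row 4 and ejects 8; 8 enters row 3 and ejects 6; 6 enters row 2 and ejects 5; 5 enters row 1 and ejects 3. So w(7) = 3. P is now [[1, 2, 5], [6], [8], [9]].
Step i=6: Q has 6 at row 4, column 1; remove 9 from row 4 of P and reverse-bump: 9 enters row 3 and ejects 8; 8 enters row 2 and ejects 6; 6 enters row 1 and ejects 5. So w(6) = 5. P is now [[1, 2, 6], [8], [9]].
Step i=5: Q has 5 at row 3, column 1; remove 9 from row 3 of P and reverse-bump: 9 enters row 2 and ejects 8; 8 enters row 1 and ejects 6. So w(5) = 6. P is now [[1, 2, 8], [9]].
Step i=4: Q has 4 at row 1, column 3; remove that cell from P, ejecting 8. So w(4) = 8. P is now [[1, 2], [9]].
Step i=3: Q has 3 at row 2, column 1; remove 9 from row 2 of P and reverse-bump: 9 enters row 1 and ejects 2. So w(3) = 2. P is now [[1, 9]].
Step i=2: Q has 2 at row 1, column 2; remove that cell from P, ejecting 9. So w(2) = 9. P is now [[1]].
Step i=1: Q has 1 at row 1, column 1; remove that cell from P, ejecting 1. So w(1) = 1. P is now [].

So w = 1 9 2 8 6 5 3 4 7.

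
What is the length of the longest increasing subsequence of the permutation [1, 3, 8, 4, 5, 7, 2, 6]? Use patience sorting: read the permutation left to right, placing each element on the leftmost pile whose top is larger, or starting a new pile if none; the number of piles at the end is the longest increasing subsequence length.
1: new pile. tops = [1]
3: new pile. tops = [1, 3]
8: new pile. tops = [1, 3, 8]
4: onto pile 3 (replacing 8). tops = [1, 3, 4]
5: new pile. tops = [1, 3, 4, 5]
7: new pile. tops = [1, 3, 4, 5, 7]
2: onto pile 2 (replacing 3). tops = [1, 2, 4, 5, 7]
6: onto pile 5 (replacing 7). tops = [1, 2, 4, 5, 6]

5 piles, so the longest increasing subsequence has length 5.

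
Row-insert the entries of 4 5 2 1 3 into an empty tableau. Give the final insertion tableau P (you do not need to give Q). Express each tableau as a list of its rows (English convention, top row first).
Insert 4: appended to row 1. P = [[4]].
Insert 5: appended to row 1. P = [[4, 5]].
Insert 2: 2 bumps 4 from row 1; 4 starts row 2. P = [[2, 5], [4]].
Insert 1: 1 bumps 2 from row 1; 2 bumps 4 from row 2; 4 starts row 3. P = [[1, 5], [2], [4]].
Insert 3: 3 bumps 5 from row 1; 5 appends to row 2. P = [[1, 3], [2, 5], [4]].

So P = [[1, 3], [2, 5], [4]].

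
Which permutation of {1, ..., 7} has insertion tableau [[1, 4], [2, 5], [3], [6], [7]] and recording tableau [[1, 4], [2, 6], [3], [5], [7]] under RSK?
7 6 3 5 2 4 1

Reverse the RSK construction: for i from n down to 1, find the cell of Q containing i, remove the entry at that cell from P, and reverse-bump it up through P; the value ejected from row 1 is w(i).

Step i=7: Q has 7 at row 5, column 1; remove 7 from row 5 of P and reverse-bump: 7 enters row 4 and ejects 6; 6 enters row 3 and ejects 3; 3 enters row 2 and ejects 2; 2 enters row 1 and ejects 1. So w(7) = 1. P is now [[2, 4], [3, 5], [6], [7]].
Step i=6: Q has 6 at row 2, column 2; remove 5 from row 2 of P and reverse-bump: 5 enters row 1 and ejects 4. So w(6) = 4. P is now [[2, 5], [3], [6], [7]].
Step i=5: Q has 5 at row 4, column 1; remove 7 from row 4 of P and reverse-bump: 7 enters row 3 and ejects 6; 6 enters row 2 and ejects 3; 3 enters row 1 and ejects 2. So w(5) = 2. P is now [[3, 5], [6], [7]].
Step i=4: Q has 4 at row 1, column 2; remove that cell from P, ejecting 5. So w(4) = 5. P is now [[3], [6], [7]].
Step i=3: Q has 3 at row 3, column 1; remove 7 from row 3 of P and reverse-bump: 7 enters row 2 and ejects 6; 6 enters row 1 and ejects 3. So w(3) = 3. P is now [[6], [7]].
Step i=2: Q has 2 at row 2, column 1; remove 7 from row 2 of P and reverse-bump: 7 enters row 1 and ejects 6. So w(2) = 6. P is now [[7]].
Step i=1: Q has 1 at row 1, column 1; remove that cell from P, ejecting 7. So w(1) = 7. P is now [].

So w = 7 6 3 5 2 4 1.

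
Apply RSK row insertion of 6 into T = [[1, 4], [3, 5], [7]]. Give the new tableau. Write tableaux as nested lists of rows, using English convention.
[[1, 4, 6], [3, 5], [7]]

6 is larger than every entry of row 1, so it is appended to row 1. The new tableau is [[1, 4, 6], [3, 5], [7]].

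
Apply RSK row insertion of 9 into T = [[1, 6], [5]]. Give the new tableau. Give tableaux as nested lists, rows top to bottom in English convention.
9 is larger than every entry of row 1, so it is appended to row 1. The new tableau is [[1, 6, 9], [5]].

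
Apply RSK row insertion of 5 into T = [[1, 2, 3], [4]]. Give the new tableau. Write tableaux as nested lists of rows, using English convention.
5 is larger than every entry of row 1, so it is appended to row 1. The new tableau is [[1, 2, 3, 5], [4]].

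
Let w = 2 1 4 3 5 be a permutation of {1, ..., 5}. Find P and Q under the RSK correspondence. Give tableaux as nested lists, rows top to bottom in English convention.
P = [[1, 3, 5], [2, 4]], Q = [[1, 3, 5], [2, 4]]

Insert each entry of the permutation into P by Schensted row insertion, recording in Q the position of each new cell.

After inserting 2: P = [[2]].
After inserting 1: P = [[1], [2]].
After inserting 4: P = [[1, 4], [2]].
After inserting 3: P = [[1, 3], [2, 4]].
After inserting 5: P = [[1, 3, 5], [2, 4]].

So P = [[1, 3, 5], [2, 4]], Q = [[1, 3, 5], [2, 4]].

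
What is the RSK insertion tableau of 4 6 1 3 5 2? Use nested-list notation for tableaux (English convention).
P = [[1, 2, 5], [3, 6], [4]]

Insert 4: appended to row 1. P = [[4]].
Insert 6: appended to row 1. P = [[4, 6]].
Insert 1: 1 bumps 4 from row 1; 4 starts row 2. P = [[1, 6], [4]].
Insert 3: 3 bumps 6 from row 1; 6 appends to row 2. P = [[1, 3], [4, 6]].
Insert 5: appended to row 1. P = [[1, 3, 5], [4, 6]].
Insert 2: 2 bumps 3 from row 1; 3 bumps 4 from row 2; 4 starts row 3. P = [[1, 2, 5], [3, 6], [4]].

So P = [[1, 2, 5], [3, 6], [4]].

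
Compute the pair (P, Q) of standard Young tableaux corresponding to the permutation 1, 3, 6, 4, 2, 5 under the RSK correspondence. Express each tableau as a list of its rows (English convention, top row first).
Insert each entry of the permutation into P by Schensted row insertion, recording in Q the position of each new cell.

After inserting 1: P = [[1]].
After inserting 3: P = [[1, 3]].
After inserting 6: P = [[1, 3, 6]].
After inserting 4: P = [[1, 3, 4], [6]].
After inserting 2: P = [[1, 2, 4], [3], [6]].
After inserting 5: P = [[1, 2, 4, 5], [3], [6]].

So P = [[1, 2, 4, 5], [3], [6]], Q = [[1, 2, 3, 6], [4], [5]].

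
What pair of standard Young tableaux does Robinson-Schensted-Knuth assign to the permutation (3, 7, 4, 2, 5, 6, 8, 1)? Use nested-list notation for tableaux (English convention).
P = [[1, 4, 5, 6, 8], [2], [3], [7]], Q = [[1, 2, 5, 6, 7], [3], [4], [8]]

Insert each entry of the permutation into P by Schensted row insertion, recording in Q the position of each new cell.

Insert 3: appended to row 1. P = [[3]].
Insert 7: appended to row 1. P = [[3, 7]].
Insert 4: 4 bumps 7 from row 1; 7 starts row 2. P = [[3, 4], [7]].
Insert 2: 2 bumps 3 from row 1; 3 bumps 7 from row 2; 7 starts row 3. P = [[2, 4], [3], [7]].
Insert 5: appended to row 1. P = [[2, 4, 5], [3], [7]].
Insert 6: appended to row 1. P = [[2, 4, 5, 6], [3], [7]].
Insert 8: appended to row 1. P = [[2, 4, 5, 6, 8], [3], [7]].
Insert 1: 1 bumps 2 from row 1; 2 bumps 3 from row 2; 3 bumps 7 from row 3; 7 starts row 4. P = [[1, 4, 5, 6, 8], [2], [3], [7]].

So P = [[1, 4, 5, 6, 8], [2], [3], [7]], Q = [[1, 2, 5, 6, 7], [3], [4], [8]].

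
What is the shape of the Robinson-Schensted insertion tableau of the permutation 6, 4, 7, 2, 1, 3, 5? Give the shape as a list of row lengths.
[3, 2, 1, 1]

Row-insert each entry into an empty tableau.

After inserting 6: P = [[6]].
After inserting 4: P = [[4], [6]].
After inserting 7: P = [[4, 7], [6]].
After inserting 2: P = [[2, 7], [4], [6]].
After inserting 1: P = [[1, 7], [2], [4], [6]].
After inserting 3: P = [[1, 3], [2, 7], [4], [6]].
After inserting 5: P = [[1, 3, 5], [2, 7], [4], [6]].

The final insertion tableau P = [[1, 3, 5], [2, 7], [4], [6]] has shape [3, 2, 1, 1].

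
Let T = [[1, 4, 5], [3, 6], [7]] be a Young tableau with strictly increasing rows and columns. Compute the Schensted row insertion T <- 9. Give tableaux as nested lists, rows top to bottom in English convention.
9 is larger than every entry of row 1, so it is appended to row 1. The new tableau is [[1, 4, 5, 9], [3, 6], [7]].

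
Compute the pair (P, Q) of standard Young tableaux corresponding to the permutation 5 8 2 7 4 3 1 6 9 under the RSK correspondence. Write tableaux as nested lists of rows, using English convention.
Insert each entry of the permutation into P by Schensted row insertion, recording in Q the position of each new cell.

Insert 5: appended to row 1. P = [[5]], Q = [[1]].
Insert 8: appended to row 1. P = [[5, 8]], Q = [[1, 2]].
Insert 2: 2 bumps 5 from row 1; 5 starts row 2. P = [[2, 8], [5]], Q = [[1, 2], [3]].
Insert 7: 7 bumps 8 from row 1; 8 appends to row 2. P = [[2, 7], [5, 8]], Q = [[1, 2], [3, 4]].
Insert 4: 4 bumps 7 from row 1; 7 bumps 8 from row 2; 8 starts row 3. P = [[2, 4], [5, 7], [8]], Q = [[1, 2], [3, 4], [5]].
Insert 3: 3 bumps 4 from row 1; 4 bumps 5 from row 2; 5 bumps 8 from row 3; 8 starts row 4. P = [[2, 3], [4, 7], [5], [8]], Q = [[1, 2], [3, 4], [5], [6]].
Insert 1: 1 bumps 2 from row 1; 2 bumps 4 from row 2; 4 bumps 5 from row 3; 5 bumps 8 from row 4; 8 starts row 5. P = [[1, 3], [2, 7], [4], [5], [8]], Q = [[1, 2], [3, 4], [5], [6], [7]].
Insert 6: appended to row 1. P = [[1, 3, 6], [2, 7], [4], [5], [8]], Q = [[1, 2, 8], [3, 4], [5], [6], [7]].
Insert 9: appended to row 1. P = [[1, 3, 6, 9], [2, 7], [4], [5], [8]], Q = [[1, 2, 8, 9], [3, 4], [5], [6], [7]].

So P = [[1, 3, 6, 9], [2, 7], [4], [5], [8]], Q = [[1, 2, 8, 9], [3, 4], [5], [6], [7]].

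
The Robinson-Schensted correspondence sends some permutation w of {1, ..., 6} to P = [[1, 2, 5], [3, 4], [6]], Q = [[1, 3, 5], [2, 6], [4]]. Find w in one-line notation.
Reverse the RSK construction: for i from n down to 1, find the cell of Q containing i, remove the entry at that cell from P, and reverse-bump it up through P; the value ejected from row 1 is w(i).

Step i=6: Q has 6 at row 2, column 2; remove 4 from row 2 of P and reverse-bump: 4 enters row 1 and ejects 2. So w(6) = 2. P is now [[1, 4, 5], [3], [6]].
Step i=5: Q has 5 at row 1, column 3; remove that cell from P, ejecting 5. So w(5) = 5. P is now [[1, 4], [3], [6]].
Step i=4: Q has 4 at row 3, column 1; remove 6 from row 3 of P and reverse-bump: 6 enters row 2 and ejects 3; 3 enters row 1 and ejects 1. So w(4) = 1. P is now [[3, 4], [6]].
Step i=3: Q has 3 at row 1, column 2; remove that cell from P, ejecting 4. So w(3) = 4. P is now [[3], [6]].
Step i=2: Q has 2 at row 2, column 1; remove 6 from row 2 of P and reverse-bump: 6 enters row 1 and ejects 3. So w(2) = 3. P is now [[6]].
Step i=1: Q has 1 at row 1, column 1; remove that cell from P, ejecting 6. So w(1) = 6. P is now [].

So w = 6 3 4 1 5 2.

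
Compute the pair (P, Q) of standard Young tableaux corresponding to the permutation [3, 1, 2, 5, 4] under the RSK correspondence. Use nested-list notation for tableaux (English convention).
P = [[1, 2, 4], [3, 5]], Q = [[1, 3, 4], [2, 5]]

Insert each entry of the permutation into P by Schensted row insertion, recording in Q the position of each new cell.

Insert 3: appended to row 1. P = [[3]].
Insert 1: 1 bumps 3 from row 1; 3 starts row 2. P = [[1], [3]].
Insert 2: appended to row 1. P = [[1, 2], [3]].
Insert 5: appended to row 1. P = [[1, 2, 5], [3]].
Insert 4: 4 bumps 5 from row 1; 5 appends to row 2. P = [[1, 2, 4], [3, 5]].

So P = [[1, 2, 4], [3, 5]], Q = [[1, 3, 4], [2, 5]].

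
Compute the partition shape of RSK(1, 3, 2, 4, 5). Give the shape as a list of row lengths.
Row-insert each entry into an empty tableau.

After inserting 1: P = [[1]].
After inserting 3: P = [[1, 3]].
After inserting 2: P = [[1, 2], [3]].
After inserting 4: P = [[1, 2, 4], [3]].
After inserting 5: P = [[1, 2, 4, 5], [3]].

The final insertion tableau P = [[1, 2, 4, 5], [3]] has shape [4, 1].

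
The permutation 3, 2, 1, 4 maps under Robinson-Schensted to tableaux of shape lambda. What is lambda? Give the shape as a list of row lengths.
Row-insert each entry into an empty tableau.

After inserting 3: P = [[3]].
After inserting 2: P = [[2], [3]].
After inserting 1: P = [[1], [2], [3]].
After inserting 4: P = [[1, 4], [2], [3]].

The final insertion tableau P = [[1, 4], [2], [3]] has shape [2, 1, 1].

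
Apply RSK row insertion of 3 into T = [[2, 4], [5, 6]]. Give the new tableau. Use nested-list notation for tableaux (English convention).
[[2, 3], [4, 6], [5]]

In row 1, 3 replaces 4 (the leftmost entry greater than 3); 4 is bumped to row 2. In row 2, 4 replaces 5 (the leftmost entry greater than 4); 5 is bumped to row 3. 5 starts a new row 3. The new tableau is [[2, 3], [4, 6], [5]].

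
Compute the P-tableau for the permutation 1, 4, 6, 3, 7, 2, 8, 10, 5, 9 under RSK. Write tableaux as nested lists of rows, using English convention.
P = [[1, 2, 5, 7, 8, 9], [3, 6, 10], [4]]

Insert 1: appended to row 1. P = [[1]].
Insert 4: appended to row 1. P = [[1, 4]].
Insert 6: appended to row 1. P = [[1, 4, 6]].
Insert 3: 3 bumps 4 from row 1; 4 starts row 2. P = [[1, 3, 6], [4]].
Insert 7: appended to row 1. P = [[1, 3, 6, 7], [4]].
Insert 2: 2 bumps 3 from row 1; 3 bumps 4 from row 2; 4 starts row 3. P = [[1, 2, 6, 7], [3], [4]].
Insert 8: appended to row 1. P = [[1, 2, 6, 7, 8], [3], [4]].
Insert 10: appended to row 1. P = [[1, 2, 6, 7, 8, 10], [3], [4]].
Insert 5: 5 bumps 6 from row 1; 6 appends to row 2. P = [[1, 2, 5, 7, 8, 10], [3, 6], [4]].
Insert 9: 9 bumps 10 from row 1; 10 appends to row 2. P = [[1, 2, 5, 7, 8, 9], [3, 6, 10], [4]].

So P = [[1, 2, 5, 7, 8, 9], [3, 6, 10], [4]].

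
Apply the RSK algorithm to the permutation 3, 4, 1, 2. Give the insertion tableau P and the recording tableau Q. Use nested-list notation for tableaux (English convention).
P = [[1, 2], [3, 4]], Q = [[1, 2], [3, 4]]

Insert each entry of the permutation into P by Schensted row insertion, recording in Q the position of each new cell.

Insert 3: appended to row 1. P = [[3]].
Insert 4: appended to row 1. P = [[3, 4]].
Insert 1: 1 bumps 3 from row 1; 3 starts row 2. P = [[1, 4], [3]].
Insert 2: 2 bumps 4 from row 1; 4 appends to row 2. P = [[1, 2], [3, 4]].

So P = [[1, 2], [3, 4]], Q = [[1, 2], [3, 4]].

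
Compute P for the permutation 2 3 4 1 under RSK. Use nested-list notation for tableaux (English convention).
P = [[1, 3, 4], [2]]

Insert 2: appended to row 1. P = [[2]].
Insert 3: appended to row 1. P = [[2, 3]].
Insert 4: appended to row 1. P = [[2, 3, 4]].
Insert 1: 1 bumps 2 from row 1; 2 starts row 2. P = [[1, 3, 4], [2]].

So P = [[1, 3, 4], [2]].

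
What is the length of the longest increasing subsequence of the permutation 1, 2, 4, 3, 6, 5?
4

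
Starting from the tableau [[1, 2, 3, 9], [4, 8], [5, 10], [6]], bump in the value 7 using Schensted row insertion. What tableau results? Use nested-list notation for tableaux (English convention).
[[1, 2, 3, 7], [4, 8, 9], [5, 10], [6]]

In row 1, 7 replaces 9 (the leftmost entry greater than 7); 9 is bumped to row 2. 9 is appended to row 2. The new tableau is [[1, 2, 3, 7], [4, 8, 9], [5, 10], [6]].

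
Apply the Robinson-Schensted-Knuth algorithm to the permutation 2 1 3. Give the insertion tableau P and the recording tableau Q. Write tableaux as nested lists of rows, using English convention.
P = [[1, 3], [2]], Q = [[1, 3], [2]]

Insert each entry of the permutation into P by Schensted row insertion, recording in Q the position of each new cell.

Insert 2: appended to row 1. P = [[2]].
Insert 1: 1 bumps 2 from row 1; 2 starts row 2. P = [[1], [2]].
Insert 3: appended to row 1. P = [[1, 3], [2]].

So P = [[1, 3], [2]], Q = [[1, 3], [2]].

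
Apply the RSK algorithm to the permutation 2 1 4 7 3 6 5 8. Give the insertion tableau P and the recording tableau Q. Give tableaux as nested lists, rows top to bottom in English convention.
Insert each entry of the permutation into P by Schensted row insertion, recording in Q the position of each new cell.

Insert 2: appended to row 1. P = [[2]].
Insert 1: 1 bumps 2 from row 1; 2 starts row 2. P = [[1], [2]].
Insert 4: appended to row 1. P = [[1, 4], [2]].
Insert 7: appended to row 1. P = [[1, 4, 7], [2]].
Insert 3: 3 bumps 4 from row 1; 4 appends to row 2. P = [[1, 3, 7], [2, 4]].
Insert 6: 6 bumps 7 from row 1; 7 appends to row 2. P = [[1, 3, 6], [2, 4, 7]].
Insert 5: 5 bumps 6 from row 1; 6 bumps 7 from row 2; 7 starts row 3. P = [[1, 3, 5], [2, 4, 6], [7]].
Insert 8: appended to row 1. P = [[1, 3, 5, 8], [2, 4, 6], [7]].

So P = [[1, 3, 5, 8], [2, 4, 6], [7]], Q = [[1, 3, 4, 8], [2, 5, 6], [7]].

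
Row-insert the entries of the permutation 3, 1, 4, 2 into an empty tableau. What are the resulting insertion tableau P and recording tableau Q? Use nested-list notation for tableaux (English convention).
P = [[1, 2], [3, 4]], Q = [[1, 3], [2, 4]]

Insert each entry of the permutation into P by Schensted row insertion, recording in Q the position of each new cell.

Insert 3: appended to row 1. P = [[3]].
Insert 1: 1 bumps 3 from row 1; 3 starts row 2. P = [[1], [3]].
Insert 4: appended to row 1. P = [[1, 4], [3]].
Insert 2: 2 bumps 4 from row 1; 4 appends to row 2. P = [[1, 2], [3, 4]].

So P = [[1, 2], [3, 4]], Q = [[1, 3], [2, 4]].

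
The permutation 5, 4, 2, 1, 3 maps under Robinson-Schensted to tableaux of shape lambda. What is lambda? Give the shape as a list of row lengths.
[2, 1, 1, 1]

Row-insert each entry into an empty tableau.

After inserting 5: P = [[5]].
After inserting 4: P = [[4], [5]].
After inserting 2: P = [[2], [4], [5]].
After inserting 1: P = [[1], [2], [4], [5]].
After inserting 3: P = [[1, 3], [2], [4], [5]].

The final insertion tableau P = [[1, 3], [2], [4], [5]] has shape [2, 1, 1, 1].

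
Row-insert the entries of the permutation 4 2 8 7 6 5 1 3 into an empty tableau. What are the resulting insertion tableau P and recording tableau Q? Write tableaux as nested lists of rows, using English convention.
P = [[1, 3], [2, 5], [4, 6], [7], [8]], Q = [[1, 3], [2, 4], [5, 8], [6], [7]]

Insert each entry of the permutation into P by Schensted row insertion, recording in Q the position of each new cell.

Insert 4: appended to row 1. P = [[4]].
Insert 2: 2 bumps 4 from row 1; 4 starts row 2. P = [[2], [4]].
Insert 8: appended to row 1. P = [[2, 8], [4]].
Insert 7: 7 bumps 8 from row 1; 8 appends to row 2. P = [[2, 7], [4, 8]].
Insert 6: 6 bumps 7 from row 1; 7 bumps 8 from row 2; 8 starts row 3. P = [[2, 6], [4, 7], [8]].
Insert 5: 5 bumps 6 from row 1; 6 bumps 7 from row 2; 7 bumps 8 from row 3; 8 starts row 4. P = [[2, 5], [4, 6], [7], [8]].
Insert 1: 1 bumps 2 from row 1; 2 bumps 4 from row 2; 4 bumps 7 from row 3; 7 bumps 8 from row 4; 8 starts row 5. P = [[1, 5], [2, 6], [4], [7], [8]].
Insert 3: 3 bumps 5 from row 1; 5 bumps 6 from row 2; 6 appends to row 3. P = [[1, 3], [2, 5], [4, 6], [7], [8]].

So P = [[1, 3], [2, 5], [4, 6], [7], [8]], Q = [[1, 3], [2, 4], [5, 8], [6], [7]].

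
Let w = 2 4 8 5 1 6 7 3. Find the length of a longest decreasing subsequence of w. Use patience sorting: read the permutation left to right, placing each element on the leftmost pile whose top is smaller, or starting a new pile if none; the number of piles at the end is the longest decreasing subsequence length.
3

2: new pile. tops = [2]
4: onto pile 1 (replacing 2). tops = [4]
8: onto pile 1 (replacing 4). tops = [8]
5: new pile. tops = [8, 5]
1: new pile. tops = [8, 5, 1]
6: onto pile 2 (replacing 5). tops = [8, 6, 1]
7: onto pile 2 (replacing 6). tops = [8, 7, 1]
3: onto pile 3 (replacing 1). tops = [8, 7, 3]

3 piles, so the longest decreasing subsequence has length 3.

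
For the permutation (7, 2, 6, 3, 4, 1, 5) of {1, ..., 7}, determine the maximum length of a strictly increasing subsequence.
4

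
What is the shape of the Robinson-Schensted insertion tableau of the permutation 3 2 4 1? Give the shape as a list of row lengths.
Row-insert each entry into an empty tableau.

After inserting 3: P = [[3]].
After inserting 2: P = [[2], [3]].
After inserting 4: P = [[2, 4], [3]].
After inserting 1: P = [[1, 4], [2], [3]].

The final insertion tableau P = [[1, 4], [2], [3]] has shape [2, 1, 1].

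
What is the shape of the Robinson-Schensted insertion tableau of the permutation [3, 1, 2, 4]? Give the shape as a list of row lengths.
[3, 1]

Row-insert each entry into an empty tableau.

After inserting 3: P = [[3]].
After inserting 1: P = [[1], [3]].
After inserting 2: P = [[1, 2], [3]].
After inserting 4: P = [[1, 2, 4], [3]].

The final insertion tableau P = [[1, 2, 4], [3]] has shape [3, 1].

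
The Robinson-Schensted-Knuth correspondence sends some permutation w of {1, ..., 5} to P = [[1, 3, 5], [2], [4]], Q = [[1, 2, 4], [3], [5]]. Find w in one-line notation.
2 4 3 5 1

Reverse the RSK construction: for i from n down to 1, find the cell of Q containing i, remove the entry at that cell from P, and reverse-bump it up through P; the value ejected from row 1 is w(i).

Step i=5: Q has 5 at row 3, column 1; remove 4 from row 3 of P and reverse-bump: 4 enters row 2 and ejects 2; 2 enters row 1 and ejects 1. So w(5) = 1. P is now [[2, 3, 5], [4]].
Step i=4: Q has 4 at row 1, column 3; remove that cell from P, ejecting 5. So w(4) = 5. P is now [[2, 3], [4]].
Step i=3: Q has 3 at row 2, column 1; remove 4 from row 2 of P and reverse-bump: 4 enters row 1 and ejects 3. So w(3) = 3. P is now [[2, 4]].
Step i=2: Q has 2 at row 1, column 2; remove that cell from P, ejecting 4. So w(2) = 4. P is now [[2]].
Step i=1: Q has 1 at row 1, column 1; remove that cell from P, ejecting 2. So w(1) = 2. P is now [].

So w = 2 4 3 5 1.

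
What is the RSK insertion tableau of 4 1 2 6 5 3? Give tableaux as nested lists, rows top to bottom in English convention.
P = [[1, 2, 3], [4, 5], [6]]

Insert 4: appended to row 1. P = [[4]].
Insert 1: 1 bumps 4 from row 1; 4 starts row 2. P = [[1], [4]].
Insert 2: appended to row 1. P = [[1, 2], [4]].
Insert 6: appended to row 1. P = [[1, 2, 6], [4]].
Insert 5: 5 bumps 6 from row 1; 6 appends to row 2. P = [[1, 2, 5], [4, 6]].
Insert 3: 3 bumps 5 from row 1; 5 bumps 6 from row 2; 6 starts row 3. P = [[1, 2, 3], [4, 5], [6]].

So P = [[1, 2, 3], [4, 5], [6]].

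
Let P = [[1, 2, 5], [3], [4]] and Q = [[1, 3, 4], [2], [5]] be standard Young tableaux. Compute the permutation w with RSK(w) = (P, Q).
Reverse the RSK construction: for i from n down to 1, find the cell of Q containing i, remove the entry at that cell from P, and reverse-bump it up through P; the value ejected from row 1 is w(i).

Step i=5: Q has 5 at row 3, column 1; remove 4 from row 3 of P and reverse-bump: 4 enters row 2 and ejects 3; 3 enters row 1 and ejects 2. So w(5) = 2. P is now [[1, 3, 5], [4]].
Step i=4: Q has 4 at row 1, column 3; remove that cell from P, ejecting 5. So w(4) = 5. P is now [[1, 3], [4]].
Step i=3: Q has 3 at row 1, column 2; remove that cell from P, ejecting 3. So w(3) = 3. P is now [[1], [4]].
Step i=2: Q has 2 at row 2, column 1; remove 4 from row 2 of P and reverse-bump: 4 enters row 1 and ejects 1. So w(2) = 1. P is now [[4]].
Step i=1: Q has 1 at row 1, column 1; remove that cell from P, ejecting 4. So w(1) = 4. P is now [].

So w = 4 1 3 5 2.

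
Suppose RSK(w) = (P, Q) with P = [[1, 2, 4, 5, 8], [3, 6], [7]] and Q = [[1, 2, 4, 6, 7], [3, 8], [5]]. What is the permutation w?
1 7 3 4 2 6 8 5

Reverse the RSK construction: for i from n down to 1, find the cell of Q containing i, remove the entry at that cell from P, and reverse-bump it up through P; the value ejected from row 1 is w(i).

Step i=8: Q has 8 at row 2, column 2; remove 6 from row 2 of P and reverse-bump: 6 enters row 1 and ejects 5. So w(8) = 5. P is now [[1, 2, 4, 6, 8], [3], [7]].
Step i=7: Q has 7 at row 1, column 5; remove that cell from P, ejecting 8. So w(7) = 8. P is now [[1, 2, 4, 6], [3], [7]].
Step i=6: Q has 6 at row 1, column 4; remove that cell from P, ejecting 6. So w(6) = 6. P is now [[1, 2, 4], [3], [7]].
Step i=5: Q has 5 at row 3, column 1; remove 7 from row 3 of P and reverse-bump: 7 enters row 2 and ejects 3; 3 enters row 1 and ejects 2. So w(5) = 2. P is now [[1, 3, 4], [7]].
Step i=4: Q has 4 at row 1, column 3; remove that cell from P, ejecting 4. So w(4) = 4. P is now [[1, 3], [7]].
Step i=3: Q has 3 at row 2, column 1; remove 7 from row 2 of P and reverse-bump: 7 enters row 1 and ejects 3. So w(3) = 3. P is now [[1, 7]].
Step i=2: Q has 2 at row 1, column 2; remove that cell from P, ejecting 7. So w(2) = 7. P is now [[1]].
Step i=1: Q has 1 at row 1, column 1; remove that cell from P, ejecting 1. So w(1) = 1. P is now [].

So w = 1 7 3 4 2 6 8 5.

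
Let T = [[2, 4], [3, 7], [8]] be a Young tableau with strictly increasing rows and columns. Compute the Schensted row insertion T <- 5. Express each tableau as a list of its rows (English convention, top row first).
5 is larger than every entry of row 1, so it is appended to row 1. The new tableau is [[2, 4, 5], [3, 7], [8]].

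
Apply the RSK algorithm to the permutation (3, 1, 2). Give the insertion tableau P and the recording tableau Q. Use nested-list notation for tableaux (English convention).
P = [[1, 2], [3]], Q = [[1, 3], [2]]

Insert each entry of the permutation into P by Schensted row insertion, recording in Q the position of each new cell.

Insert 3: appended to row 1. P = [[3]].
Insert 1: 1 bumps 3 from row 1; 3 starts row 2. P = [[1], [3]].
Insert 2: appended to row 1. P = [[1, 2], [3]].

So P = [[1, 2], [3]], Q = [[1, 3], [2]].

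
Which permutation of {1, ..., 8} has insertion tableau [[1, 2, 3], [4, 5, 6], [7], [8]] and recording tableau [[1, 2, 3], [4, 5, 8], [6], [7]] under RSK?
4 5 8 1 7 6 2 3

Reverse the RSK construction: for i from n down to 1, find the cell of Q containing i, remove the entry at that cell from P, and reverse-bump it up through P; the value ejected from row 1 is w(i).

Step i=8: Q has 8 at row 2, column 3; remove 6 from row 2 of P and reverse-bump: 6 enters row 1 and ejects 3. So w(8) = 3. P is now [[1, 2, 6], [4, 5], [7], [8]].
Step i=7: Q has 7 at row 4, column 1; remove 8 from row 4 of P and reverse-bump: 8 enters row 3 and ejects 7; 7 enters row 2 and ejects 5; 5 enters row 1 and ejects 2. So w(7) = 2. P is now [[1, 5, 6], [4, 7], [8]].
Step i=6: Q has 6 at row 3, column 1; remove 8 from row 3 of P and reverse-bump: 8 enters row 2 and ejects 7; 7 enters row 1 and ejects 6. So w(6) = 6. P is now [[1, 5, 7], [4, 8]].
Step i=5: Q has 5 at row 2, column 2; remove 8 from row 2 of P and reverse-bump: 8 enters row 1 and ejects 7. So w(5) = 7. P is now [[1, 5, 8], [4]].
Step i=4: Q has 4 at row 2, column 1; remove 4 from row 2 of P and reverse-bump: 4 enters row 1 and ejects 1. So w(4) = 1. P is now [[4, 5, 8]].
Step i=3: Q has 3 at row 1, column 3; remove that cell from P, ejecting 8. So w(3) = 8. P is now [[4, 5]].
Step i=2: Q has 2 at row 1, column 2; remove that cell from P, ejecting 5. So w(2) = 5. P is now [[4]].
Step i=1: Q has 1 at row 1, column 1; remove that cell from P, ejecting 4. So w(1) = 4. P is now [].

So w = 4 5 8 1 7 6 2 3.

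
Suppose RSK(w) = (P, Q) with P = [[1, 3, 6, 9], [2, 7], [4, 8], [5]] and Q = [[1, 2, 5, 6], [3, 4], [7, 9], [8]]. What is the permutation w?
Reverse the RSK construction: for i from n down to 1, find the cell of Q containing i, remove the entry at that cell from P, and reverse-bump it up through P; the value ejected from row 1 is w(i).

Step i=9: Q has 9 at row 3, column 2; remove 8 from row 3 of P and reverse-bump: 8 enters row 2 and ejects 7; 7 enters row 1 and ejects 6. So w(9) = 6. P is now [[1, 3, 7, 9], [2, 8], [4], [5]].
Step i=8: Q has 8 at row 4, column 1; remove 5 from row 4 of P and reverse-bump: 5 enters row 3 and ejects 4; 4 enters row 2 and ejects 2; 2 enters row 1 and ejects 1. So w(8) = 1. P is now [[2, 3, 7, 9], [4, 8], [5]].
Step i=7: Q has 7 at row 3, column 1; remove 5 from row 3 of P and reverse-bump: 5 enters row 2 and ejects 4; 4 enters row 1 and ejects 3. So w(7) = 3. P is now [[2, 4, 7, 9], [5, 8]].
Step i=6: Q has 6 at row 1, column 4; remove that cell from P, ejecting 9. So w(6) = 9. P is now [[2, 4, 7], [5, 8]].
Step i=5: Q has 5 at row 1, column 3; remove that cell from P, ejecting 7. So w(5) = 7. P is now [[2, 4], [5, 8]].
Step i=4: Q has 4 at row 2, column 2; remove 8 from row 2 of P and reverse-bump: 8 enters row 1 and ejects 4. So w(4) = 4. P is now [[2, 8], [5]].
Step i=3: Q has 3 at row 2, column 1; remove 5 from row 2 of P and reverse-bump: 5 enters row 1 and ejects 2. So w(3) = 2. P is now [[5, 8]].
Step i=2: Q has 2 at row 1, column 2; remove that cell from P, ejecting 8. So w(2) = 8. P is now [[5]].
Step i=1: Q has 1 at row 1, column 1; remove that cell from P, ejecting 5. So w(1) = 5. P is now [].

So w = 5 8 2 4 7 9 3 1 6.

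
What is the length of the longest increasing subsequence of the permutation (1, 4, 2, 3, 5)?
4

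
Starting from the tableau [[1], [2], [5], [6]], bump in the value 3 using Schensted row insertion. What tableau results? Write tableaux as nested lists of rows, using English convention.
[[1, 3], [2], [5], [6]]

3 is larger than every entry of row 1, so it is appended to row 1. The new tableau is [[1, 3], [2], [5], [6]].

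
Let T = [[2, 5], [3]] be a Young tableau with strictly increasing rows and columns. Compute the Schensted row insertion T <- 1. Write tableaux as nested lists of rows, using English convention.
In row 1, 1 replaces 2 (the leftmost entry greater than 1); 2 is bumped to row 2. In row 2, 2 replaces 3 (the leftmost entry greater than 2); 3 is bumped to row 3. 3 starts a new row 3. The new tableau is [[1, 5], [2], [3]].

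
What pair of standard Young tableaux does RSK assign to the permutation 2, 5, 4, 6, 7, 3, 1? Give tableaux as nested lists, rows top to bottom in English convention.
Insert each entry of the permutation into P by Schensted row insertion, recording in Q the position of each new cell.

Insert 2: appended to row 1. P = [[2]].
Insert 5: appended to row 1. P = [[2, 5]].
Insert 4: 4 bumps 5 from row 1; 5 starts row 2. P = [[2, 4], [5]].
Insert 6: appended to row 1. P = [[2, 4, 6], [5]].
Insert 7: appended to row 1. P = [[2, 4, 6, 7], [5]].
Insert 3: 3 bumps 4 from row 1; 4 bumps 5 from row 2; 5 starts row 3. P = [[2, 3, 6, 7], [4], [5]].
Insert 1: 1 bumps 2 from row 1; 2 bumps 4 from row 2; 4 bumps 5 from row 3; 5 starts row 4. P = [[1, 3, 6, 7], [2], [4], [5]].

So P = [[1, 3, 6, 7], [2], [4], [5]], Q = [[1, 2, 4, 5], [3], [6], [7]].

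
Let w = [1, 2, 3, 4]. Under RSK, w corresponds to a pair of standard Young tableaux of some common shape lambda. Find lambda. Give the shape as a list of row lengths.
[4]

RSK row insertion gives P = [[1, 2, 3, 4]], which has shape [4].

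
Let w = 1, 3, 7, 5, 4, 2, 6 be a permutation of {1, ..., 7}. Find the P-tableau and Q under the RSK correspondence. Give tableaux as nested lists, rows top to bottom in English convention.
P = [[1, 2, 4, 6], [3], [5], [7]], Q = [[1, 2, 3, 7], [4], [5], [6]]

Insert each entry of the permutation into P by Schensted row insertion, recording in Q the position of each new cell.

Insert 1: appended to row 1. P = [[1]], Q = [[1]].
Insert 3: appended to row 1. P = [[1, 3]], Q = [[1, 2]].
Insert 7: appended to row 1. P = [[1, 3, 7]], Q = [[1, 2, 3]].
Insert 5: 5 bumps 7 from row 1; 7 starts row 2. P = [[1, 3, 5], [7]], Q = [[1, 2, 3], [4]].
Insert 4: 4 bumps 5 from row 1; 5 bumps 7 from row 2; 7 starts row 3. P = [[1, 3, 4], [5], [7]], Q = [[1, 2, 3], [4], [5]].
Insert 2: 2 bumps 3 from row 1; 3 bumps 5 from row 2; 5 bumps 7 from row 3; 7 starts row 4. P = [[1, 2, 4], [3], [5], [7]], Q = [[1, 2, 3], [4], [5], [6]].
Insert 6: appended to row 1. P = [[1, 2, 4, 6], [3], [5], [7]], Q = [[1, 2, 3, 7], [4], [5], [6]].

So P = [[1, 2, 4, 6], [3], [5], [7]], Q = [[1, 2, 3, 7], [4], [5], [6]].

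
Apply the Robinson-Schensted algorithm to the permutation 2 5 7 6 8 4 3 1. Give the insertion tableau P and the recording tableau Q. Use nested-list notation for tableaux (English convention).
P = [[1, 3, 6, 8], [2], [4], [5], [7]], Q = [[1, 2, 3, 5], [4], [6], [7], [8]]

Insert each entry of the permutation into P by Schensted row insertion, recording in Q the position of each new cell.

Insert 2: appended to row 1. P = [[2]].
Insert 5: appended to row 1. P = [[2, 5]].
Insert 7: appended to row 1. P = [[2, 5, 7]].
Insert 6: 6 bumps 7 from row 1; 7 starts row 2. P = [[2, 5, 6], [7]].
Insert 8: appended to row 1. P = [[2, 5, 6, 8], [7]].
Insert 4: 4 bumps 5 from row 1; 5 bumps 7 from row 2; 7 starts row 3. P = [[2, 4, 6, 8], [5], [7]].
Insert 3: 3 bumps 4 from row 1; 4 bumps 5 from row 2; 5 bumps 7 from row 3; 7 starts row 4. P = [[2, 3, 6, 8], [4], [5], [7]].
Insert 1: 1 bumps 2 from row 1; 2 bumps 4 from row 2; 4 bumps 5 from row 3; 5 bumps 7 from row 4; 7 starts row 5. P = [[1, 3, 6, 8], [2], [4], [5], [7]].

So P = [[1, 3, 6, 8], [2], [4], [5], [7]], Q = [[1, 2, 3, 5], [4], [6], [7], [8]].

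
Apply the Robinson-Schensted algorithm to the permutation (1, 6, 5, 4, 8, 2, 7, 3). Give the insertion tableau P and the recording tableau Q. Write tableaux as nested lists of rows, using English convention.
Insert each entry of the permutation into P by Schensted row insertion, recording in Q the position of each new cell.

After inserting 1: P = [[1]].
After inserting 6: P = [[1, 6]].
After inserting 5: P = [[1, 5], [6]].
After inserting 4: P = [[1, 4], [5], [6]].
After inserting 8: P = [[1, 4, 8], [5], [6]].
After inserting 2: P = [[1, 2, 8], [4], [5], [6]].
After inserting 7: P = [[1, 2, 7], [4, 8], [5], [6]].
After inserting 3: P = [[1, 2, 3], [4, 7], [5, 8], [6]].

So P = [[1, 2, 3], [4, 7], [5, 8], [6]], Q = [[1, 2, 5], [3, 7], [4, 8], [6]].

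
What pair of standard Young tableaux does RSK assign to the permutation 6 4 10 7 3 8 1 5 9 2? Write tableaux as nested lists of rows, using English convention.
P = [[1, 2, 8, 9], [3, 5], [4, 7], [6, 10]], Q = [[1, 3, 6, 9], [2, 4], [5, 8], [7, 10]]

Insert each entry of the permutation into P by Schensted row insertion, recording in Q the position of each new cell.

Insert 6: appended to row 1. P = [[6]].
Insert 4: 4 bumps 6 from row 1; 6 starts row 2. P = [[4], [6]].
Insert 10: appended to row 1. P = [[4, 10], [6]].
Insert 7: 7 bumps 10 from row 1; 10 appends to row 2. P = [[4, 7], [6, 10]].
Insert 3: 3 bumps 4 from row 1; 4 bumps 6 from row 2; 6 starts row 3. P = [[3, 7], [4, 10], [6]].
Insert 8: appended to row 1. P = [[3, 7, 8], [4, 10], [6]].
Insert 1: 1 bumps 3 from row 1; 3 bumps 4 from row 2; 4 bumps 6 from row 3; 6 starts row 4. P = [[1, 7, 8], [3, 10], [4], [6]].
Insert 5: 5 bumps 7 from row 1; 7 bumps 10 from row 2; 10 appends to row 3. P = [[1, 5, 8], [3, 7], [4, 10], [6]].
Insert 9: appended to row 1. P = [[1, 5, 8, 9], [3, 7], [4, 10], [6]].
Insert 2: 2 bumps 5 from row 1; 5 bumps 7 from row 2; 7 bumps 10 from row 3; 10 appends to row 4. P = [[1, 2, 8, 9], [3, 5], [4, 7], [6, 10]].

So P = [[1, 2, 8, 9], [3, 5], [4, 7], [6, 10]], Q = [[1, 3, 6, 9], [2, 4], [5, 8], [7, 10]].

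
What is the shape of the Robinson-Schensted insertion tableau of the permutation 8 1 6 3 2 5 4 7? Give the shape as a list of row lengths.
[4, 2, 1, 1]

Row-insert each entry into an empty tableau.

After inserting 8: P = [[8]].
After inserting 1: P = [[1], [8]].
After inserting 6: P = [[1, 6], [8]].
After inserting 3: P = [[1, 3], [6], [8]].
After inserting 2: P = [[1, 2], [3], [6], [8]].
After inserting 5: P = [[1, 2, 5], [3], [6], [8]].
After inserting 4: P = [[1, 2, 4], [3, 5], [6], [8]].
After inserting 7: P = [[1, 2, 4, 7], [3, 5], [6], [8]].

The final insertion tableau P = [[1, 2, 4, 7], [3, 5], [6], [8]] has shape [4, 2, 1, 1].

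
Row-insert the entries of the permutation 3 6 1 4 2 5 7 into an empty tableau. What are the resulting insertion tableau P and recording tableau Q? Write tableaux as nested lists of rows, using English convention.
P = [[1, 2, 5, 7], [3, 4], [6]], Q = [[1, 2, 6, 7], [3, 4], [5]]

Insert each entry of the permutation into P by Schensted row insertion, recording in Q the position of each new cell.

Insert 3: appended to row 1. P = [[3]].
Insert 6: appended to row 1. P = [[3, 6]].
Insert 1: 1 bumps 3 from row 1; 3 starts row 2. P = [[1, 6], [3]].
Insert 4: 4 bumps 6 from row 1; 6 appends to row 2. P = [[1, 4], [3, 6]].
Insert 2: 2 bumps 4 from row 1; 4 bumps 6 from row 2; 6 starts row 3. P = [[1, 2], [3, 4], [6]].
Insert 5: appended to row 1. P = [[1, 2, 5], [3, 4], [6]].
Insert 7: appended to row 1. P = [[1, 2, 5, 7], [3, 4], [6]].

So P = [[1, 2, 5, 7], [3, 4], [6]], Q = [[1, 2, 6, 7], [3, 4], [5]].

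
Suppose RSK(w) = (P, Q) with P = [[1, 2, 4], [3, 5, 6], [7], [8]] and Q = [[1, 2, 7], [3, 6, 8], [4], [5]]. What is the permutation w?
3 8 7 5 1 2 6 4

Reverse the RSK construction: for i from n down to 1, find the cell of Q containing i, remove the entry at that cell from P, and reverse-bump it up through P; the value ejected from row 1 is w(i).

Step i=8: Q has 8 at row 2, column 3; remove 6 from row 2 of P and reverse-bump: 6 enters row 1 and ejects 4. So w(8) = 4. P is now [[1, 2, 6], [3, 5], [7], [8]].
Step i=7: Q has 7 at row 1, column 3; remove that cell from P, ejecting 6. So w(7) = 6. P is now [[1, 2], [3, 5], [7], [8]].
Step i=6: Q has 6 at row 2, column 2; remove 5 from row 2 of P and reverse-bump: 5 enters row 1 and ejects 2. So w(6) = 2. P is now [[1, 5], [3], [7], [8]].
Step i=5: Q has 5 at row 4, column 1; remove 8 from row 4 of P and reverse-bump: 8 enters row 3 and ejects 7; 7 enters row 2 and ejects 3; 3 enters row 1 and ejects 1. So w(5) = 1. P is now [[3, 5], [7], [8]].
Step i=4: Q has 4 at row 3, column 1; remove 8 from row 3 of P and reverse-bump: 8 enters row 2 and ejects 7; 7 enters row 1 and ejects 5. So w(4) = 5. P is now [[3, 7], [8]].
Step i=3: Q has 3 at row 2, column 1; remove 8 from row 2 of P and reverse-bump: 8 enters row 1 and ejects 7. So w(3) = 7. P is now [[3, 8]].
Step i=2: Q has 2 at row 1, column 2; remove that cell from P, ejecting 8. So w(2) = 8. P is now [[3]].
Step i=1: Q has 1 at row 1, column 1; remove that cell from P, ejecting 3. So w(1) = 3. P is now [].

So w = 3 8 7 5 1 2 6 4.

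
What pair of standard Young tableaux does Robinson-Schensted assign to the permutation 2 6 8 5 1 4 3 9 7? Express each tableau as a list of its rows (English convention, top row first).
P = [[1, 3, 7, 9], [2, 4, 8], [5], [6]], Q = [[1, 2, 3, 8], [4, 6, 9], [5], [7]]

Insert each entry of the permutation into P by Schensted row insertion, recording in Q the position of each new cell.

Insert 2: appended to row 1. P = [[2]].
Insert 6: appended to row 1. P = [[2, 6]].
Insert 8: appended to row 1. P = [[2, 6, 8]].
Insert 5: 5 bumps 6 from row 1; 6 starts row 2. P = [[2, 5, 8], [6]].
Insert 1: 1 bumps 2 from row 1; 2 bumps 6 from row 2; 6 starts row 3. P = [[1, 5, 8], [2], [6]].
Insert 4: 4 bumps 5 from row 1; 5 appends to row 2. P = [[1, 4, 8], [2, 5], [6]].
Insert 3: 3 bumps 4 from row 1; 4 bumps 5 from row 2; 5 bumps 6 from row 3; 6 starts row 4. P = [[1, 3, 8], [2, 4], [5], [6]].
Insert 9: appended to row 1. P = [[1, 3, 8, 9], [2, 4], [5], [6]].
Insert 7: 7 bumps 8 from row 1; 8 appends to row 2. P = [[1, 3, 7, 9], [2, 4, 8], [5], [6]].

So P = [[1, 3, 7, 9], [2, 4, 8], [5], [6]], Q = [[1, 2, 3, 8], [4, 6, 9], [5], [7]].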